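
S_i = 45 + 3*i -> [45, 48, 51, 54, 57]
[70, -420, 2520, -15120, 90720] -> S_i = 70*-6^i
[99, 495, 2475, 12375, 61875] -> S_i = 99*5^i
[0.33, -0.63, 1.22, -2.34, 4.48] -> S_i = 0.33*(-1.92)^i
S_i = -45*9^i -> [-45, -405, -3645, -32805, -295245]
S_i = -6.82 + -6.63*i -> [-6.82, -13.45, -20.08, -26.71, -33.34]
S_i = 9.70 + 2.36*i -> [9.7, 12.06, 14.42, 16.78, 19.14]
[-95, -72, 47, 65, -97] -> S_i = Random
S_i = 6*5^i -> [6, 30, 150, 750, 3750]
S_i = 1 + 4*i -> [1, 5, 9, 13, 17]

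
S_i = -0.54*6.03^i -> [-0.54, -3.26, -19.63, -118.4, -713.94]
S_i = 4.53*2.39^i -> [4.53, 10.83, 25.88, 61.84, 147.81]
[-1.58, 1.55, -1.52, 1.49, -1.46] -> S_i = -1.58*(-0.98)^i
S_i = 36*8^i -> [36, 288, 2304, 18432, 147456]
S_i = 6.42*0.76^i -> [6.42, 4.88, 3.71, 2.82, 2.14]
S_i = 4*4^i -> [4, 16, 64, 256, 1024]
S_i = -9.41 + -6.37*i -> [-9.41, -15.78, -22.15, -28.52, -34.89]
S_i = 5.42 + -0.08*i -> [5.42, 5.34, 5.26, 5.18, 5.1]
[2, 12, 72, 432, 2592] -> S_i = 2*6^i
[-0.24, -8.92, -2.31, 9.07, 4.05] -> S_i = Random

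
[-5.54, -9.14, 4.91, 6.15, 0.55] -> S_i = Random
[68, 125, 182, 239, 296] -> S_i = 68 + 57*i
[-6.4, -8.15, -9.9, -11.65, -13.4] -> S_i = -6.40 + -1.75*i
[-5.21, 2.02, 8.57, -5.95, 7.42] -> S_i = Random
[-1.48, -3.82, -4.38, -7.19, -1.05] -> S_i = Random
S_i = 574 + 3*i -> [574, 577, 580, 583, 586]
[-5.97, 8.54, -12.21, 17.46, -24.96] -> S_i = -5.97*(-1.43)^i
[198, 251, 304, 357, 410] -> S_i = 198 + 53*i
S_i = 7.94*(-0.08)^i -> [7.94, -0.64, 0.05, -0.0, 0.0]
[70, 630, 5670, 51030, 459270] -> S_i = 70*9^i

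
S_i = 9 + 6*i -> [9, 15, 21, 27, 33]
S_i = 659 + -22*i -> [659, 637, 615, 593, 571]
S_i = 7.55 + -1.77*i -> [7.55, 5.78, 4.01, 2.24, 0.47]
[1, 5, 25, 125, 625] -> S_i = 1*5^i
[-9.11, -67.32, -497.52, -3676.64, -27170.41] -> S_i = -9.11*7.39^i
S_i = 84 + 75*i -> [84, 159, 234, 309, 384]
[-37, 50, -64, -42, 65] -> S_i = Random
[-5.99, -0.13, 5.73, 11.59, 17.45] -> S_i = -5.99 + 5.86*i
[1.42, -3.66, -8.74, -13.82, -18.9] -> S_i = 1.42 + -5.08*i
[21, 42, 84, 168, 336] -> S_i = 21*2^i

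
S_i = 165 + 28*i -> [165, 193, 221, 249, 277]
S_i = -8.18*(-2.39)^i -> [-8.18, 19.55, -46.72, 111.67, -266.9]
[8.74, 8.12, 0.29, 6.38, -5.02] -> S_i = Random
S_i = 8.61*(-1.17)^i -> [8.61, -10.07, 11.79, -13.79, 16.13]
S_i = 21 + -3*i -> [21, 18, 15, 12, 9]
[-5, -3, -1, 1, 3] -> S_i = -5 + 2*i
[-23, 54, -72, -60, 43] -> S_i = Random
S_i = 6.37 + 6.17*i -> [6.37, 12.54, 18.71, 24.88, 31.05]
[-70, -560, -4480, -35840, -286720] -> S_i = -70*8^i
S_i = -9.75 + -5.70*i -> [-9.75, -15.45, -21.15, -26.85, -32.55]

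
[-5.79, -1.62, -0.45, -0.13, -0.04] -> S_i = -5.79*0.28^i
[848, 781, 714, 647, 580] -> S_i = 848 + -67*i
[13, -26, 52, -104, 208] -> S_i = 13*-2^i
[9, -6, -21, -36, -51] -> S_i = 9 + -15*i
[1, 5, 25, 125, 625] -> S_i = 1*5^i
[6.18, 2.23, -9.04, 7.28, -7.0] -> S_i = Random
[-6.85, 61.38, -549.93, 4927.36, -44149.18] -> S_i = -6.85*(-8.96)^i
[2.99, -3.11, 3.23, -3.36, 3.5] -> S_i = 2.99*(-1.04)^i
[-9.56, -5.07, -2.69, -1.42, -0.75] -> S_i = -9.56*0.53^i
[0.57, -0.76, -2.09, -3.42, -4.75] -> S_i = 0.57 + -1.33*i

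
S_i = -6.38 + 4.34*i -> [-6.38, -2.04, 2.3, 6.64, 10.98]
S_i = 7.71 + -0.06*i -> [7.71, 7.65, 7.59, 7.53, 7.47]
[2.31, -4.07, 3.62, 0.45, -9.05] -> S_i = Random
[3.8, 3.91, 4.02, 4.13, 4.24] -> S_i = 3.80 + 0.11*i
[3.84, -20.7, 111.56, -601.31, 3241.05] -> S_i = 3.84*(-5.39)^i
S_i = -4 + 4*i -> [-4, 0, 4, 8, 12]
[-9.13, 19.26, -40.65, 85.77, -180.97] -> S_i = -9.13*(-2.11)^i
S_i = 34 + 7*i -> [34, 41, 48, 55, 62]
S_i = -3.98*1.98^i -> [-3.98, -7.88, -15.6, -30.89, -61.17]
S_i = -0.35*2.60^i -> [-0.35, -0.91, -2.37, -6.15, -15.99]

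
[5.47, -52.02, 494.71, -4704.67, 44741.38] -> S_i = 5.47*(-9.51)^i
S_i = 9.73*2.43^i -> [9.73, 23.64, 57.45, 139.61, 339.26]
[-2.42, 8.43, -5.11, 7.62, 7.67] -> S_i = Random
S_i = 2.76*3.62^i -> [2.76, 9.99, 36.17, 130.93, 473.96]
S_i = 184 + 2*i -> [184, 186, 188, 190, 192]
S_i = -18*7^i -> [-18, -126, -882, -6174, -43218]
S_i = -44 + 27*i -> [-44, -17, 10, 37, 64]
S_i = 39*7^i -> [39, 273, 1911, 13377, 93639]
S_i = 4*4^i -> [4, 16, 64, 256, 1024]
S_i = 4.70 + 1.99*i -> [4.7, 6.69, 8.68, 10.67, 12.66]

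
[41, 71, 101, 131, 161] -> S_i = 41 + 30*i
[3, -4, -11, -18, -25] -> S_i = 3 + -7*i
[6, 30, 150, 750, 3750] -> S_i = 6*5^i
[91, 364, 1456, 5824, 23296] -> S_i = 91*4^i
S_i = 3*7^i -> [3, 21, 147, 1029, 7203]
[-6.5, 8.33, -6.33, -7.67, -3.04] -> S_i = Random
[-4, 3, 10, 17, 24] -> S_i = -4 + 7*i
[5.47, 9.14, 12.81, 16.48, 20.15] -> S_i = 5.47 + 3.67*i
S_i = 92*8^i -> [92, 736, 5888, 47104, 376832]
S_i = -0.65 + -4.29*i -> [-0.65, -4.94, -9.23, -13.52, -17.81]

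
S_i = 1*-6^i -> [1, -6, 36, -216, 1296]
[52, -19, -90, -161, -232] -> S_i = 52 + -71*i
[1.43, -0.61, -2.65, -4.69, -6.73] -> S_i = 1.43 + -2.04*i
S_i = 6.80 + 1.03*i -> [6.8, 7.83, 8.86, 9.89, 10.92]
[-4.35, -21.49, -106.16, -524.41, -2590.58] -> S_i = -4.35*4.94^i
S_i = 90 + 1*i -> [90, 91, 92, 93, 94]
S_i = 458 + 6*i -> [458, 464, 470, 476, 482]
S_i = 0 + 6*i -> [0, 6, 12, 18, 24]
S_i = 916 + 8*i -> [916, 924, 932, 940, 948]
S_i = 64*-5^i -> [64, -320, 1600, -8000, 40000]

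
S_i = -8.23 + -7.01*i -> [-8.23, -15.24, -22.25, -29.26, -36.27]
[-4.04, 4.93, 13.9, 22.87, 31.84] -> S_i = -4.04 + 8.97*i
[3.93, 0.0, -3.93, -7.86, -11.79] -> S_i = 3.93 + -3.93*i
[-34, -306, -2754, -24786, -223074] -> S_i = -34*9^i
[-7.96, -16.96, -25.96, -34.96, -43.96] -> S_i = -7.96 + -9.00*i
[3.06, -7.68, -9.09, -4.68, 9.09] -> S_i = Random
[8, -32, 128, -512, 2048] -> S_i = 8*-4^i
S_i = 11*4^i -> [11, 44, 176, 704, 2816]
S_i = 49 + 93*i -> [49, 142, 235, 328, 421]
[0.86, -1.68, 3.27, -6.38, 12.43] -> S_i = 0.86*(-1.95)^i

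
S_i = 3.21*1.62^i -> [3.21, 5.2, 8.42, 13.65, 22.11]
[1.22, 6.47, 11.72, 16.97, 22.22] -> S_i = 1.22 + 5.25*i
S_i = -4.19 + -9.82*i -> [-4.19, -14.01, -23.83, -33.65, -43.47]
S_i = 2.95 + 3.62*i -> [2.95, 6.57, 10.19, 13.81, 17.43]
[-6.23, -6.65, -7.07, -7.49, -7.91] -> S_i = -6.23 + -0.42*i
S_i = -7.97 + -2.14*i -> [-7.97, -10.11, -12.25, -14.39, -16.53]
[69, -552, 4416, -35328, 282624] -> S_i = 69*-8^i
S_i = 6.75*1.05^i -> [6.75, 7.09, 7.44, 7.81, 8.2]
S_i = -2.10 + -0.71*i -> [-2.1, -2.81, -3.52, -4.23, -4.94]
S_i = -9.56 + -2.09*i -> [-9.56, -11.65, -13.74, -15.83, -17.92]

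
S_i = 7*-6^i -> [7, -42, 252, -1512, 9072]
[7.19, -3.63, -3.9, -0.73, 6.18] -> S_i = Random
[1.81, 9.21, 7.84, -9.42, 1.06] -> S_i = Random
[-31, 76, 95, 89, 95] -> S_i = Random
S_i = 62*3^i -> [62, 186, 558, 1674, 5022]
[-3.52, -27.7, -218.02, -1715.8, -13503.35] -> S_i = -3.52*7.87^i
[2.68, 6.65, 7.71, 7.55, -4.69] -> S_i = Random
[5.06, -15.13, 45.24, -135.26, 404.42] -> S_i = 5.06*(-2.99)^i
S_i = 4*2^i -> [4, 8, 16, 32, 64]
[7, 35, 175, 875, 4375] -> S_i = 7*5^i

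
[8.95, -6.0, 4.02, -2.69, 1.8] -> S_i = 8.95*(-0.67)^i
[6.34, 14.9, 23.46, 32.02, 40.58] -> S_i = 6.34 + 8.56*i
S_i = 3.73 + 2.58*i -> [3.73, 6.31, 8.89, 11.47, 14.05]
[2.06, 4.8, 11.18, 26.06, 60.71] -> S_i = 2.06*2.33^i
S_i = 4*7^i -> [4, 28, 196, 1372, 9604]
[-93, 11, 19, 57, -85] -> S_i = Random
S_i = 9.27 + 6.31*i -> [9.27, 15.58, 21.89, 28.2, 34.51]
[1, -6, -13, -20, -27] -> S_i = 1 + -7*i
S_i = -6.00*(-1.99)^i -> [-6.0, 11.94, -23.76, 47.28, -94.09]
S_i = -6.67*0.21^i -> [-6.67, -1.4, -0.29, -0.06, -0.01]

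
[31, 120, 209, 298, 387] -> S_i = 31 + 89*i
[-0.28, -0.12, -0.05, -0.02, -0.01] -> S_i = -0.28*0.43^i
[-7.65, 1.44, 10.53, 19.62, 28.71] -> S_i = -7.65 + 9.09*i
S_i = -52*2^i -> [-52, -104, -208, -416, -832]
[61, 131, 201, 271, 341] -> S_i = 61 + 70*i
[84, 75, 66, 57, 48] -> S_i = 84 + -9*i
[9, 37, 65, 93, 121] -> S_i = 9 + 28*i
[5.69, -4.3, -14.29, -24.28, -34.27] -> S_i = 5.69 + -9.99*i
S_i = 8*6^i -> [8, 48, 288, 1728, 10368]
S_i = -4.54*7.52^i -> [-4.54, -34.14, -256.74, -1930.68, -14518.68]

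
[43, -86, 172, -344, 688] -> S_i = 43*-2^i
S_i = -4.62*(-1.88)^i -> [-4.62, 8.69, -16.33, 30.7, -57.71]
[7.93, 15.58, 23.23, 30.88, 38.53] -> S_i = 7.93 + 7.65*i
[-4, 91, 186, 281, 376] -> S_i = -4 + 95*i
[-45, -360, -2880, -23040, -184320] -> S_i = -45*8^i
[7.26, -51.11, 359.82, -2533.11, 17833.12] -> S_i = 7.26*(-7.04)^i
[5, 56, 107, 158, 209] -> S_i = 5 + 51*i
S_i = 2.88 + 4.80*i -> [2.88, 7.68, 12.48, 17.28, 22.08]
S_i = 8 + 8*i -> [8, 16, 24, 32, 40]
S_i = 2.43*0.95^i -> [2.43, 2.31, 2.19, 2.08, 1.98]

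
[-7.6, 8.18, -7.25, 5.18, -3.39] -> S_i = Random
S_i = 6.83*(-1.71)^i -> [6.83, -11.68, 19.97, -34.15, 58.4]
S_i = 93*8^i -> [93, 744, 5952, 47616, 380928]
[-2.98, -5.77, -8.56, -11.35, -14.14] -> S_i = -2.98 + -2.79*i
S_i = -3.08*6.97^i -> [-3.08, -21.47, -149.63, -1042.92, -7269.12]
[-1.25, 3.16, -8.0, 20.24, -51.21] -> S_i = -1.25*(-2.53)^i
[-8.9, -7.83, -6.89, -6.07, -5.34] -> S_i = -8.90*0.88^i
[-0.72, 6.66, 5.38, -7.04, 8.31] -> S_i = Random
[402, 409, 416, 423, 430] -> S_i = 402 + 7*i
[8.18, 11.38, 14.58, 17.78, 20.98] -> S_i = 8.18 + 3.20*i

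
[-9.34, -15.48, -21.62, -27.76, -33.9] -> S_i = -9.34 + -6.14*i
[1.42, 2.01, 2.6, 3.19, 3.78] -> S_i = 1.42 + 0.59*i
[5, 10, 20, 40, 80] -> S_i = 5*2^i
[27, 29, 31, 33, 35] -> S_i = 27 + 2*i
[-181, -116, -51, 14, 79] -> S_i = -181 + 65*i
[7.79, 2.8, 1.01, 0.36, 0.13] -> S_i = 7.79*0.36^i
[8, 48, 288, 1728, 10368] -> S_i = 8*6^i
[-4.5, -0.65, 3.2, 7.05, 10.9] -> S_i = -4.50 + 3.85*i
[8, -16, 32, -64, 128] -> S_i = 8*-2^i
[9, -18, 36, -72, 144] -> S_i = 9*-2^i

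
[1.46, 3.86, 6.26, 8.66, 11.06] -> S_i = 1.46 + 2.40*i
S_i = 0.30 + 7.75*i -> [0.3, 8.05, 15.8, 23.55, 31.3]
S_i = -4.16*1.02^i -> [-4.16, -4.24, -4.33, -4.41, -4.5]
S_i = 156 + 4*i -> [156, 160, 164, 168, 172]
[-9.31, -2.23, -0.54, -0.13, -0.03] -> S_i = -9.31*0.24^i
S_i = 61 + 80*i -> [61, 141, 221, 301, 381]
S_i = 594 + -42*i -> [594, 552, 510, 468, 426]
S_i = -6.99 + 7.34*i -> [-6.99, 0.35, 7.69, 15.03, 22.37]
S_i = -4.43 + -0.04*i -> [-4.43, -4.47, -4.51, -4.55, -4.59]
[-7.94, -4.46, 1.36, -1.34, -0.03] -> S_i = Random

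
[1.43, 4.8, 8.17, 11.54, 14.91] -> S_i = 1.43 + 3.37*i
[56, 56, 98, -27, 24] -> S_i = Random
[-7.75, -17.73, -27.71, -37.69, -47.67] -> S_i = -7.75 + -9.98*i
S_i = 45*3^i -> [45, 135, 405, 1215, 3645]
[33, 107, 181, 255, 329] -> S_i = 33 + 74*i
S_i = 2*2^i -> [2, 4, 8, 16, 32]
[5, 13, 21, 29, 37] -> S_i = 5 + 8*i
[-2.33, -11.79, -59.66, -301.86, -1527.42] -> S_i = -2.33*5.06^i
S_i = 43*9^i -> [43, 387, 3483, 31347, 282123]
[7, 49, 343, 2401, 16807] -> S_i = 7*7^i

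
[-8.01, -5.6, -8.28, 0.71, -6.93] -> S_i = Random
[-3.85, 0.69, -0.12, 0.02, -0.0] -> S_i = -3.85*(-0.18)^i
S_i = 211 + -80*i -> [211, 131, 51, -29, -109]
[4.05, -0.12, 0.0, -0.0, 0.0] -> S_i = 4.05*(-0.03)^i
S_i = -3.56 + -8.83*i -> [-3.56, -12.39, -21.22, -30.05, -38.88]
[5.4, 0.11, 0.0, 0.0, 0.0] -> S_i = 5.40*0.02^i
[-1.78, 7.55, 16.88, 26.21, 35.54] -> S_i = -1.78 + 9.33*i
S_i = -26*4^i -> [-26, -104, -416, -1664, -6656]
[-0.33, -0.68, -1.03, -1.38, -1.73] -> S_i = -0.33 + -0.35*i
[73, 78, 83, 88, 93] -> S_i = 73 + 5*i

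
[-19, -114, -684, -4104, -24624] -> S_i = -19*6^i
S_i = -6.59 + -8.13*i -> [-6.59, -14.72, -22.85, -30.98, -39.11]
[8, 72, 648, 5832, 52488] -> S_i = 8*9^i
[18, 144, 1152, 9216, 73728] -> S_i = 18*8^i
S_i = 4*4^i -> [4, 16, 64, 256, 1024]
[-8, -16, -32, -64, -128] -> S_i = -8*2^i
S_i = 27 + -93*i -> [27, -66, -159, -252, -345]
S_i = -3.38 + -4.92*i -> [-3.38, -8.3, -13.22, -18.14, -23.06]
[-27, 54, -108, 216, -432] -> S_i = -27*-2^i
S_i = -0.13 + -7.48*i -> [-0.13, -7.61, -15.09, -22.57, -30.05]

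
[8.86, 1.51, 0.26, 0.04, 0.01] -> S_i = 8.86*0.17^i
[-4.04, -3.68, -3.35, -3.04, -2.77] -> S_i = -4.04*0.91^i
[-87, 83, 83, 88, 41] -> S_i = Random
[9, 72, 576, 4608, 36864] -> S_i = 9*8^i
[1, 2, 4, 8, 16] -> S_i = 1*2^i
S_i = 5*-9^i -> [5, -45, 405, -3645, 32805]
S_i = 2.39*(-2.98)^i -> [2.39, -7.12, 21.22, -63.25, 188.48]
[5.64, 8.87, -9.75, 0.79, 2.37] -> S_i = Random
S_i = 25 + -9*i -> [25, 16, 7, -2, -11]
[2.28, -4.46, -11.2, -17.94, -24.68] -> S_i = 2.28 + -6.74*i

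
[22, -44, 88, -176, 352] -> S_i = 22*-2^i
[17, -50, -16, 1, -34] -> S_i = Random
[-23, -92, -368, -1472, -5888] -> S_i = -23*4^i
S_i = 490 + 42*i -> [490, 532, 574, 616, 658]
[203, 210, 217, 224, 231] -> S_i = 203 + 7*i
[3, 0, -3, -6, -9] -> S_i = 3 + -3*i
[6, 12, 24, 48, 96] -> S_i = 6*2^i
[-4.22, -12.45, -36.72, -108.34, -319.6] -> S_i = -4.22*2.95^i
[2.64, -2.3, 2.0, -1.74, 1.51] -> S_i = 2.64*(-0.87)^i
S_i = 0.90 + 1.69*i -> [0.9, 2.59, 4.28, 5.97, 7.66]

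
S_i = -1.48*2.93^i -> [-1.48, -4.34, -12.71, -37.23, -109.08]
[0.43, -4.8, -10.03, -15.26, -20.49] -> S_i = 0.43 + -5.23*i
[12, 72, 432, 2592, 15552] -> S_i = 12*6^i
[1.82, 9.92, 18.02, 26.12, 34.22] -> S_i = 1.82 + 8.10*i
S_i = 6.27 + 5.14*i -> [6.27, 11.41, 16.55, 21.69, 26.83]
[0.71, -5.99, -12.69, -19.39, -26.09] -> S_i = 0.71 + -6.70*i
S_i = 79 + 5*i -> [79, 84, 89, 94, 99]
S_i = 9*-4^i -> [9, -36, 144, -576, 2304]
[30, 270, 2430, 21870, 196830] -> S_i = 30*9^i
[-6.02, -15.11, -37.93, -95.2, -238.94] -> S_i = -6.02*2.51^i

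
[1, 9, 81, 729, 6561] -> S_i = 1*9^i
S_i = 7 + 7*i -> [7, 14, 21, 28, 35]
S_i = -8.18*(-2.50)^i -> [-8.18, 20.45, -51.12, 127.81, -319.53]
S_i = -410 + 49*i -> [-410, -361, -312, -263, -214]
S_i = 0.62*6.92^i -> [0.62, 4.29, 29.69, 205.45, 1421.73]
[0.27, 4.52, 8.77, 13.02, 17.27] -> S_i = 0.27 + 4.25*i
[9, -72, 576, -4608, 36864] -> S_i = 9*-8^i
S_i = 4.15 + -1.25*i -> [4.15, 2.9, 1.65, 0.4, -0.85]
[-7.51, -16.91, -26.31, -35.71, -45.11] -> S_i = -7.51 + -9.40*i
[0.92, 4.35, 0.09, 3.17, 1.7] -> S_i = Random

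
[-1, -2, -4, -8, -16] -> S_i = -1*2^i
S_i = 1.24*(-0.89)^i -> [1.24, -1.1, 0.98, -0.87, 0.78]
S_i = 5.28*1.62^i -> [5.28, 8.55, 13.86, 22.45, 36.37]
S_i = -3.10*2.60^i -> [-3.1, -8.06, -20.96, -54.49, -141.66]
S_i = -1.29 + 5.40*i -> [-1.29, 4.11, 9.51, 14.91, 20.31]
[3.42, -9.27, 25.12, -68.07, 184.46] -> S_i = 3.42*(-2.71)^i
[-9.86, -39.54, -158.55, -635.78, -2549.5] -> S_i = -9.86*4.01^i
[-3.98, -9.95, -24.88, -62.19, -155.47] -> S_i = -3.98*2.50^i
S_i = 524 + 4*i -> [524, 528, 532, 536, 540]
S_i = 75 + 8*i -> [75, 83, 91, 99, 107]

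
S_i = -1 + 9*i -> [-1, 8, 17, 26, 35]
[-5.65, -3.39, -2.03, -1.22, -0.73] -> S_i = -5.65*0.60^i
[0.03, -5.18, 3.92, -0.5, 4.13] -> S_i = Random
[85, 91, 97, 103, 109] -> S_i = 85 + 6*i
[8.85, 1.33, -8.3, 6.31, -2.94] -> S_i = Random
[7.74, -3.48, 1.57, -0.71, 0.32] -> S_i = 7.74*(-0.45)^i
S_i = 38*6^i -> [38, 228, 1368, 8208, 49248]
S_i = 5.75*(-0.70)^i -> [5.75, -4.02, 2.82, -1.97, 1.38]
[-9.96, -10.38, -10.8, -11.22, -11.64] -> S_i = -9.96 + -0.42*i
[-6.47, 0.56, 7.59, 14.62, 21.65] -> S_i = -6.47 + 7.03*i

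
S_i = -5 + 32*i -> [-5, 27, 59, 91, 123]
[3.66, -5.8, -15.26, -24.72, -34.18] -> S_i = 3.66 + -9.46*i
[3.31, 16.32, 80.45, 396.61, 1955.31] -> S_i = 3.31*4.93^i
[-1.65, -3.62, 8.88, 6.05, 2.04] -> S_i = Random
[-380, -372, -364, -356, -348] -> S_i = -380 + 8*i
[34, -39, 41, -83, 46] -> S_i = Random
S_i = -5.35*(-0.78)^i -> [-5.35, 4.17, -3.25, 2.54, -1.98]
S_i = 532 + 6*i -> [532, 538, 544, 550, 556]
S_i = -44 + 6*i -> [-44, -38, -32, -26, -20]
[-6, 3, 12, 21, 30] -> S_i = -6 + 9*i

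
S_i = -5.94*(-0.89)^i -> [-5.94, 5.29, -4.71, 4.19, -3.73]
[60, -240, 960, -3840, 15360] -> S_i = 60*-4^i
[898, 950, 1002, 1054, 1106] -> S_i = 898 + 52*i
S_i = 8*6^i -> [8, 48, 288, 1728, 10368]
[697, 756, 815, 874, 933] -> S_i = 697 + 59*i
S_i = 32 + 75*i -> [32, 107, 182, 257, 332]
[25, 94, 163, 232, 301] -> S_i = 25 + 69*i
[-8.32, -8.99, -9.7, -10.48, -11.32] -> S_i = -8.32*1.08^i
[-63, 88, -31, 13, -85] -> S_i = Random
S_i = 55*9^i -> [55, 495, 4455, 40095, 360855]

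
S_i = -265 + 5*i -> [-265, -260, -255, -250, -245]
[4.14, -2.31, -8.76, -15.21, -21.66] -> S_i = 4.14 + -6.45*i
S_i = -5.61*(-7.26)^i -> [-5.61, 40.73, -295.69, 2146.71, -15585.09]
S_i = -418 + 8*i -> [-418, -410, -402, -394, -386]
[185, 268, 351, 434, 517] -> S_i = 185 + 83*i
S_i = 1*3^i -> [1, 3, 9, 27, 81]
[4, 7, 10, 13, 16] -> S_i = 4 + 3*i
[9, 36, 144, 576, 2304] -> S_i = 9*4^i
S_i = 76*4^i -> [76, 304, 1216, 4864, 19456]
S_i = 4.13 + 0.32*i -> [4.13, 4.45, 4.77, 5.09, 5.41]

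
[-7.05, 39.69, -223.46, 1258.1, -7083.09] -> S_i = -7.05*(-5.63)^i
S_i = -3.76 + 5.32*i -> [-3.76, 1.56, 6.88, 12.2, 17.52]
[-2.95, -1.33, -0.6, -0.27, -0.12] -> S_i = -2.95*0.45^i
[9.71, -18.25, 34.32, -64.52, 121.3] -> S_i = 9.71*(-1.88)^i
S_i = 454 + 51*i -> [454, 505, 556, 607, 658]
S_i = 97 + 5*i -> [97, 102, 107, 112, 117]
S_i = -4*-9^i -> [-4, 36, -324, 2916, -26244]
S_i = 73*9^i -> [73, 657, 5913, 53217, 478953]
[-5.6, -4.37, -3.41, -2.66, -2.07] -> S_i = -5.60*0.78^i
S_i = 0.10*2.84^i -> [0.1, 0.28, 0.81, 2.29, 6.51]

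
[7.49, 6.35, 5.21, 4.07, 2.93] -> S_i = 7.49 + -1.14*i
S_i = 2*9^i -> [2, 18, 162, 1458, 13122]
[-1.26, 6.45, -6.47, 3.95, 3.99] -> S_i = Random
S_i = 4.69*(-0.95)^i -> [4.69, -4.46, 4.23, -4.02, 3.82]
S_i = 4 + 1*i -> [4, 5, 6, 7, 8]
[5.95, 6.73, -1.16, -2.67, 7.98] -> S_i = Random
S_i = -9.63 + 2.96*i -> [-9.63, -6.67, -3.71, -0.75, 2.21]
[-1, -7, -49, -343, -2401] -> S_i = -1*7^i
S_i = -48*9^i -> [-48, -432, -3888, -34992, -314928]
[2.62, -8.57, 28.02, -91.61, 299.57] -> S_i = 2.62*(-3.27)^i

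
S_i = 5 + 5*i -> [5, 10, 15, 20, 25]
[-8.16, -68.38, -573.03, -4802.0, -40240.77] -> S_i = -8.16*8.38^i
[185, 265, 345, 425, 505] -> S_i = 185 + 80*i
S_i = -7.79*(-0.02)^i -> [-7.79, 0.16, -0.0, 0.0, -0.0]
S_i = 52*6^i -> [52, 312, 1872, 11232, 67392]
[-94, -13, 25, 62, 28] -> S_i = Random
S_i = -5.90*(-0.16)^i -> [-5.9, 0.94, -0.15, 0.02, -0.0]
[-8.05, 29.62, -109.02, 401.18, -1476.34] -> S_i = -8.05*(-3.68)^i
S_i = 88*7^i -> [88, 616, 4312, 30184, 211288]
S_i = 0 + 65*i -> [0, 65, 130, 195, 260]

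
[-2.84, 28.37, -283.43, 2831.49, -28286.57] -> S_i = -2.84*(-9.99)^i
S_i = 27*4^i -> [27, 108, 432, 1728, 6912]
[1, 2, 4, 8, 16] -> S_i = 1*2^i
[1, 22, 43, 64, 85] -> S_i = 1 + 21*i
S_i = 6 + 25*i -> [6, 31, 56, 81, 106]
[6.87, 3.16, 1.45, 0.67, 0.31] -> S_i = 6.87*0.46^i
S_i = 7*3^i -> [7, 21, 63, 189, 567]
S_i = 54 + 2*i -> [54, 56, 58, 60, 62]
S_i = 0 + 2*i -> [0, 2, 4, 6, 8]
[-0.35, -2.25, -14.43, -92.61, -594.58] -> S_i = -0.35*6.42^i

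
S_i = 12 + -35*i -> [12, -23, -58, -93, -128]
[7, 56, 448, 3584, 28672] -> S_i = 7*8^i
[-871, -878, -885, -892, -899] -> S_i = -871 + -7*i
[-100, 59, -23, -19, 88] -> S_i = Random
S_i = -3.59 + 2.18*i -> [-3.59, -1.41, 0.77, 2.95, 5.13]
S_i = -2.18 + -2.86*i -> [-2.18, -5.04, -7.9, -10.76, -13.62]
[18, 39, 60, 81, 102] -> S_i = 18 + 21*i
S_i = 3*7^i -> [3, 21, 147, 1029, 7203]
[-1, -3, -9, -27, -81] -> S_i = -1*3^i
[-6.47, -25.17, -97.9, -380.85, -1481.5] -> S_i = -6.47*3.89^i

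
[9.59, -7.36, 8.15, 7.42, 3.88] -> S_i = Random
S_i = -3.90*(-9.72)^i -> [-3.9, 37.91, -368.47, 3581.49, -34812.06]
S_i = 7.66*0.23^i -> [7.66, 1.76, 0.41, 0.09, 0.02]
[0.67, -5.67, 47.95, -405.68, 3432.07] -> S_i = 0.67*(-8.46)^i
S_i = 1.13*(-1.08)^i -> [1.13, -1.22, 1.32, -1.42, 1.54]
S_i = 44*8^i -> [44, 352, 2816, 22528, 180224]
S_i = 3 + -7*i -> [3, -4, -11, -18, -25]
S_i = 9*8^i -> [9, 72, 576, 4608, 36864]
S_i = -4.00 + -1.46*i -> [-4.0, -5.46, -6.92, -8.38, -9.84]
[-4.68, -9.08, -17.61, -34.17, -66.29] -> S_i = -4.68*1.94^i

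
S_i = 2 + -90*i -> [2, -88, -178, -268, -358]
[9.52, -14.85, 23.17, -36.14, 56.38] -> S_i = 9.52*(-1.56)^i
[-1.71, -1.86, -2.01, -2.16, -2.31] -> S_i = -1.71 + -0.15*i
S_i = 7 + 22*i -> [7, 29, 51, 73, 95]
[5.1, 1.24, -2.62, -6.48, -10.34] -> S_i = 5.10 + -3.86*i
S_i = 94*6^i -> [94, 564, 3384, 20304, 121824]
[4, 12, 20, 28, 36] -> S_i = 4 + 8*i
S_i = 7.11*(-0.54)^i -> [7.11, -3.84, 2.07, -1.12, 0.6]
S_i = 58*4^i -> [58, 232, 928, 3712, 14848]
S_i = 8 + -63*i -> [8, -55, -118, -181, -244]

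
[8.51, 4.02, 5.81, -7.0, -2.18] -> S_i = Random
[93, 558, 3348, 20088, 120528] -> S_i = 93*6^i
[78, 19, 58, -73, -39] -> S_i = Random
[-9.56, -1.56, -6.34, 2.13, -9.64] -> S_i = Random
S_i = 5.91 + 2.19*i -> [5.91, 8.1, 10.29, 12.48, 14.67]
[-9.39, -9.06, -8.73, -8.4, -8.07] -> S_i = -9.39 + 0.33*i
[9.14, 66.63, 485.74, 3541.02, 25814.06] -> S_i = 9.14*7.29^i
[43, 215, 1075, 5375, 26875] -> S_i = 43*5^i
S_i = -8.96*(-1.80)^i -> [-8.96, 16.13, -29.03, 52.25, -94.06]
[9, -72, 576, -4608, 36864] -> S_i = 9*-8^i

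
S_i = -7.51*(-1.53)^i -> [-7.51, 11.49, -17.58, 26.9, -41.15]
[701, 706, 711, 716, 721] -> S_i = 701 + 5*i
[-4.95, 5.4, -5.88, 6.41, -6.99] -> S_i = -4.95*(-1.09)^i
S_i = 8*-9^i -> [8, -72, 648, -5832, 52488]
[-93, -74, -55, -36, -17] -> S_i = -93 + 19*i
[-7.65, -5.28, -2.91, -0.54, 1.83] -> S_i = -7.65 + 2.37*i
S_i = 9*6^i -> [9, 54, 324, 1944, 11664]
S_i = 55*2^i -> [55, 110, 220, 440, 880]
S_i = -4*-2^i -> [-4, 8, -16, 32, -64]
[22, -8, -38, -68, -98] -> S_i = 22 + -30*i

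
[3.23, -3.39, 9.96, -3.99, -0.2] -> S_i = Random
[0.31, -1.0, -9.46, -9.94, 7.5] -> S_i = Random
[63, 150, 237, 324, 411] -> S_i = 63 + 87*i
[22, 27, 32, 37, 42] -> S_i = 22 + 5*i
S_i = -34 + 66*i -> [-34, 32, 98, 164, 230]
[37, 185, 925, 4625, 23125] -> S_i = 37*5^i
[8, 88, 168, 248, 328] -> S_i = 8 + 80*i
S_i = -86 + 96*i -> [-86, 10, 106, 202, 298]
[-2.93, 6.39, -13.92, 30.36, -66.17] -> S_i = -2.93*(-2.18)^i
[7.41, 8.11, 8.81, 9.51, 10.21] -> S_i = 7.41 + 0.70*i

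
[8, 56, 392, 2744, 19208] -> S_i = 8*7^i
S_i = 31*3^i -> [31, 93, 279, 837, 2511]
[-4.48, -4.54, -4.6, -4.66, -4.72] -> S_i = -4.48 + -0.06*i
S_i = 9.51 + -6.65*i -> [9.51, 2.86, -3.79, -10.44, -17.09]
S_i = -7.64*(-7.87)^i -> [-7.64, 60.13, -473.2, 3724.07, -29308.41]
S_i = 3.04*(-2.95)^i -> [3.04, -8.97, 26.46, -78.04, 230.23]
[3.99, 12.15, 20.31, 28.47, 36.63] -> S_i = 3.99 + 8.16*i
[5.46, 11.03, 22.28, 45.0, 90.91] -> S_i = 5.46*2.02^i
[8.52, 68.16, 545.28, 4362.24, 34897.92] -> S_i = 8.52*8.00^i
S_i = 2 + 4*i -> [2, 6, 10, 14, 18]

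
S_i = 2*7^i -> [2, 14, 98, 686, 4802]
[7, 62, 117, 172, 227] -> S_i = 7 + 55*i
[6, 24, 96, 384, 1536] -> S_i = 6*4^i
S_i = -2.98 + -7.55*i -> [-2.98, -10.53, -18.08, -25.63, -33.18]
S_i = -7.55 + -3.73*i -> [-7.55, -11.28, -15.01, -18.74, -22.47]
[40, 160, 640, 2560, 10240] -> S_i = 40*4^i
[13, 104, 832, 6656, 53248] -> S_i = 13*8^i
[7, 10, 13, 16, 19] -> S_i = 7 + 3*i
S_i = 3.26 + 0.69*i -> [3.26, 3.95, 4.64, 5.33, 6.02]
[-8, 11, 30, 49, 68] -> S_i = -8 + 19*i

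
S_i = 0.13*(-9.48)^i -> [0.13, -1.23, 11.68, -110.76, 1049.97]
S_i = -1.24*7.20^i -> [-1.24, -8.93, -64.28, -462.83, -3332.36]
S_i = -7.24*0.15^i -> [-7.24, -1.09, -0.16, -0.02, -0.0]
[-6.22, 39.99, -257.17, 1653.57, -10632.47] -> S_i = -6.22*(-6.43)^i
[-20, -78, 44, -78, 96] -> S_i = Random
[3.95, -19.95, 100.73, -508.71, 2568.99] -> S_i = 3.95*(-5.05)^i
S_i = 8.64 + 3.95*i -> [8.64, 12.59, 16.54, 20.49, 24.44]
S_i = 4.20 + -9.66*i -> [4.2, -5.46, -15.12, -24.78, -34.44]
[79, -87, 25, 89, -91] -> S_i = Random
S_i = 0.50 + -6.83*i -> [0.5, -6.33, -13.16, -19.99, -26.82]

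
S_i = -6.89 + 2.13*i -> [-6.89, -4.76, -2.63, -0.5, 1.63]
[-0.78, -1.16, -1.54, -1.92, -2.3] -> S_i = -0.78 + -0.38*i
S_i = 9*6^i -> [9, 54, 324, 1944, 11664]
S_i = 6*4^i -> [6, 24, 96, 384, 1536]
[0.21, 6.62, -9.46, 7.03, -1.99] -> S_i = Random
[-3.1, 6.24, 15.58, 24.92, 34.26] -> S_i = -3.10 + 9.34*i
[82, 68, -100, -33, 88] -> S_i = Random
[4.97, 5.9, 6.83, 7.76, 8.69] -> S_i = 4.97 + 0.93*i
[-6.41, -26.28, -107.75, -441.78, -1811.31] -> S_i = -6.41*4.10^i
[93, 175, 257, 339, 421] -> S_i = 93 + 82*i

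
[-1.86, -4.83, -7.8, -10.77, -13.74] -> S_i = -1.86 + -2.97*i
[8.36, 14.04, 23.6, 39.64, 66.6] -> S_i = 8.36*1.68^i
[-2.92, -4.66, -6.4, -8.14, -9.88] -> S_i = -2.92 + -1.74*i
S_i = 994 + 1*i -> [994, 995, 996, 997, 998]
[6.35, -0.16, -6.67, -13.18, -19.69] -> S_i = 6.35 + -6.51*i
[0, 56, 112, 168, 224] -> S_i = 0 + 56*i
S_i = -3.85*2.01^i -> [-3.85, -7.74, -15.55, -31.26, -62.84]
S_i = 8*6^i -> [8, 48, 288, 1728, 10368]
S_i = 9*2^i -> [9, 18, 36, 72, 144]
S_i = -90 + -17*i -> [-90, -107, -124, -141, -158]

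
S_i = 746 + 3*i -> [746, 749, 752, 755, 758]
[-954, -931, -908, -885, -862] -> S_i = -954 + 23*i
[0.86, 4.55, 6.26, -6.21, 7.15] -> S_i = Random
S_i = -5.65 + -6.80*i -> [-5.65, -12.45, -19.25, -26.05, -32.85]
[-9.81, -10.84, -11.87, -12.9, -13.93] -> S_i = -9.81 + -1.03*i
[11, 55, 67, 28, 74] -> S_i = Random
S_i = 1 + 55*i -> [1, 56, 111, 166, 221]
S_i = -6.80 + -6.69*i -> [-6.8, -13.49, -20.18, -26.87, -33.56]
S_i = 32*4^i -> [32, 128, 512, 2048, 8192]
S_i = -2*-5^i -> [-2, 10, -50, 250, -1250]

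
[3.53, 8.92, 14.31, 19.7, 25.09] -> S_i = 3.53 + 5.39*i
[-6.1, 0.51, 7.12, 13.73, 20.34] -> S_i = -6.10 + 6.61*i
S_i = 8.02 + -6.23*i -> [8.02, 1.79, -4.44, -10.67, -16.9]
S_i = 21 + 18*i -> [21, 39, 57, 75, 93]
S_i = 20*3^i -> [20, 60, 180, 540, 1620]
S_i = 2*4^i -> [2, 8, 32, 128, 512]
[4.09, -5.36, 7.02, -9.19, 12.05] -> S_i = 4.09*(-1.31)^i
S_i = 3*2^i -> [3, 6, 12, 24, 48]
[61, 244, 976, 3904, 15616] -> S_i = 61*4^i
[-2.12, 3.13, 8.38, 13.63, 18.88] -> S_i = -2.12 + 5.25*i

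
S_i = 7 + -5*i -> [7, 2, -3, -8, -13]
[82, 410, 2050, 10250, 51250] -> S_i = 82*5^i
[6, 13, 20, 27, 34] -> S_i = 6 + 7*i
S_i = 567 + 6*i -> [567, 573, 579, 585, 591]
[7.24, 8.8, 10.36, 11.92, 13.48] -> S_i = 7.24 + 1.56*i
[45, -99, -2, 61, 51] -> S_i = Random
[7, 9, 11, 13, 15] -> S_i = 7 + 2*i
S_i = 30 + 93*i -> [30, 123, 216, 309, 402]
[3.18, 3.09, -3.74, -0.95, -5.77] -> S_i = Random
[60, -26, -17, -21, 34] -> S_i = Random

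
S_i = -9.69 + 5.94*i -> [-9.69, -3.75, 2.19, 8.13, 14.07]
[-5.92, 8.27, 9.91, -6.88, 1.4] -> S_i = Random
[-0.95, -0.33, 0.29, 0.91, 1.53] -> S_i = -0.95 + 0.62*i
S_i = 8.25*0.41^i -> [8.25, 3.38, 1.39, 0.57, 0.23]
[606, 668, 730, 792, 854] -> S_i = 606 + 62*i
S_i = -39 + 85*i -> [-39, 46, 131, 216, 301]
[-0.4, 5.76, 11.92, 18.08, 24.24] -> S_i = -0.40 + 6.16*i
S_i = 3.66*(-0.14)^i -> [3.66, -0.51, 0.07, -0.01, 0.0]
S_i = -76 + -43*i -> [-76, -119, -162, -205, -248]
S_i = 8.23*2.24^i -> [8.23, 18.44, 41.29, 92.5, 207.2]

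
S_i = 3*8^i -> [3, 24, 192, 1536, 12288]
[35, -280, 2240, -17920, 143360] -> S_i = 35*-8^i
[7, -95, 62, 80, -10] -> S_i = Random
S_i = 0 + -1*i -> [0, -1, -2, -3, -4]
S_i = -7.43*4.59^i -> [-7.43, -34.1, -156.54, -718.5, -3297.92]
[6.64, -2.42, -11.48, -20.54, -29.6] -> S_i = 6.64 + -9.06*i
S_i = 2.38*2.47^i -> [2.38, 5.88, 14.52, 35.86, 88.59]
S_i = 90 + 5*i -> [90, 95, 100, 105, 110]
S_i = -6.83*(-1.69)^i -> [-6.83, 11.54, -19.51, 32.97, -55.71]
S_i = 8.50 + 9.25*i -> [8.5, 17.75, 27.0, 36.25, 45.5]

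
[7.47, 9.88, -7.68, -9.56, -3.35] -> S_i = Random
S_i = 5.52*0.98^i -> [5.52, 5.41, 5.3, 5.2, 5.09]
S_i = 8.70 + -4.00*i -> [8.7, 4.7, 0.7, -3.3, -7.3]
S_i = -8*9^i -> [-8, -72, -648, -5832, -52488]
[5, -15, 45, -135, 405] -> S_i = 5*-3^i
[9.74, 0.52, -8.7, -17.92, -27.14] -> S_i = 9.74 + -9.22*i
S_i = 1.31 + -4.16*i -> [1.31, -2.85, -7.01, -11.17, -15.33]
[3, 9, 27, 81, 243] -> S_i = 3*3^i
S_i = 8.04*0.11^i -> [8.04, 0.88, 0.1, 0.01, 0.0]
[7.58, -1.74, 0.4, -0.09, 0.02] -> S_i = 7.58*(-0.23)^i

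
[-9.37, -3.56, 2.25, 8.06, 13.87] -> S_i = -9.37 + 5.81*i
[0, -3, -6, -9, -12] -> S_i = 0 + -3*i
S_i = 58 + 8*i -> [58, 66, 74, 82, 90]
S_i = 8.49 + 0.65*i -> [8.49, 9.14, 9.79, 10.44, 11.09]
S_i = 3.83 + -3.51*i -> [3.83, 0.32, -3.19, -6.7, -10.21]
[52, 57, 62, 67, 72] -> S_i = 52 + 5*i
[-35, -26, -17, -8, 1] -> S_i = -35 + 9*i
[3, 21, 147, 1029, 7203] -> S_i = 3*7^i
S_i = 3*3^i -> [3, 9, 27, 81, 243]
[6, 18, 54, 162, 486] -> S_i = 6*3^i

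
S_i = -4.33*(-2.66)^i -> [-4.33, 11.52, -30.64, 81.5, -216.78]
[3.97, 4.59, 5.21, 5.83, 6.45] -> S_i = 3.97 + 0.62*i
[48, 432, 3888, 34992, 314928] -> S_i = 48*9^i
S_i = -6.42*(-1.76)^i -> [-6.42, 11.3, -19.89, 35.0, -61.6]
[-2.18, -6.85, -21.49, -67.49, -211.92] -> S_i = -2.18*3.14^i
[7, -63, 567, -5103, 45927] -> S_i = 7*-9^i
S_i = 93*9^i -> [93, 837, 7533, 67797, 610173]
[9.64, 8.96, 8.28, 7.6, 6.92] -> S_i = 9.64 + -0.68*i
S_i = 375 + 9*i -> [375, 384, 393, 402, 411]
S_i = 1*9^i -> [1, 9, 81, 729, 6561]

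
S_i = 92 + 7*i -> [92, 99, 106, 113, 120]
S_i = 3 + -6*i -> [3, -3, -9, -15, -21]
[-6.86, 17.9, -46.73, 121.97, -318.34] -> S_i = -6.86*(-2.61)^i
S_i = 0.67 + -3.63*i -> [0.67, -2.96, -6.59, -10.22, -13.85]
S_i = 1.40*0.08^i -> [1.4, 0.11, 0.01, 0.0, 0.0]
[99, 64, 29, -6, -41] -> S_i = 99 + -35*i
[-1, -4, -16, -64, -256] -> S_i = -1*4^i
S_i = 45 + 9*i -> [45, 54, 63, 72, 81]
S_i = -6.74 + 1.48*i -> [-6.74, -5.26, -3.78, -2.3, -0.82]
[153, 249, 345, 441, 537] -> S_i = 153 + 96*i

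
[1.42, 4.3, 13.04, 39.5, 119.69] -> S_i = 1.42*3.03^i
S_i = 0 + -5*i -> [0, -5, -10, -15, -20]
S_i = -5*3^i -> [-5, -15, -45, -135, -405]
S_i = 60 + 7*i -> [60, 67, 74, 81, 88]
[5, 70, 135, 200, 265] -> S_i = 5 + 65*i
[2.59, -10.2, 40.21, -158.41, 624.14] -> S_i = 2.59*(-3.94)^i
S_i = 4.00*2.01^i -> [4.0, 8.04, 16.16, 32.48, 65.29]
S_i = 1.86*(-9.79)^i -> [1.86, -18.21, 178.27, -1745.26, 17086.13]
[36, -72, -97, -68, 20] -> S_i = Random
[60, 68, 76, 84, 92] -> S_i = 60 + 8*i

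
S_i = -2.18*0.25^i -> [-2.18, -0.55, -0.14, -0.03, -0.01]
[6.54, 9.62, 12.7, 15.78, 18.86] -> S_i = 6.54 + 3.08*i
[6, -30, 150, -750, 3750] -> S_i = 6*-5^i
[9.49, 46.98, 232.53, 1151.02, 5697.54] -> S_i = 9.49*4.95^i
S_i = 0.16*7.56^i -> [0.16, 1.21, 9.14, 69.13, 522.65]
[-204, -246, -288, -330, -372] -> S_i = -204 + -42*i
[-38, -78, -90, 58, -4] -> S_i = Random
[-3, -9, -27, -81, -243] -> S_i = -3*3^i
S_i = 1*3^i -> [1, 3, 9, 27, 81]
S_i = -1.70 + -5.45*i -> [-1.7, -7.15, -12.6, -18.05, -23.5]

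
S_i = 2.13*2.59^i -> [2.13, 5.52, 14.29, 37.01, 95.85]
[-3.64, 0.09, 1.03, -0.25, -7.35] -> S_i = Random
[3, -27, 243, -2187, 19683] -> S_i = 3*-9^i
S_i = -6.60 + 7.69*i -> [-6.6, 1.09, 8.78, 16.47, 24.16]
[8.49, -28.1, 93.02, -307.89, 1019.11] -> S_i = 8.49*(-3.31)^i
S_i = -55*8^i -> [-55, -440, -3520, -28160, -225280]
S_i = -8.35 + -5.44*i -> [-8.35, -13.79, -19.23, -24.67, -30.11]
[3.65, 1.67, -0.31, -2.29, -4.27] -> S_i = 3.65 + -1.98*i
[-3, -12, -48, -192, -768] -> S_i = -3*4^i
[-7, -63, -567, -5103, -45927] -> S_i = -7*9^i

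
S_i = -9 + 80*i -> [-9, 71, 151, 231, 311]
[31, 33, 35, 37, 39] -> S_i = 31 + 2*i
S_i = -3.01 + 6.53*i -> [-3.01, 3.52, 10.05, 16.58, 23.11]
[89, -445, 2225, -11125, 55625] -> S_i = 89*-5^i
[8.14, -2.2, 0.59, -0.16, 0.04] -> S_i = 8.14*(-0.27)^i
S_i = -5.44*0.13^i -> [-5.44, -0.71, -0.09, -0.01, -0.0]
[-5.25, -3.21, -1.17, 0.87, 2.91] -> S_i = -5.25 + 2.04*i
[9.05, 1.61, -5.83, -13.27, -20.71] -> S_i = 9.05 + -7.44*i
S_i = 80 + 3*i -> [80, 83, 86, 89, 92]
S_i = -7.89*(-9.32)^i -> [-7.89, 73.53, -685.34, 6387.41, -59530.65]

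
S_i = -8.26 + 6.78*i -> [-8.26, -1.48, 5.3, 12.08, 18.86]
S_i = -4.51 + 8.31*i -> [-4.51, 3.8, 12.11, 20.42, 28.73]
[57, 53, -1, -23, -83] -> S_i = Random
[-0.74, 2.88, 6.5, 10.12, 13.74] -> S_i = -0.74 + 3.62*i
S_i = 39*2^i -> [39, 78, 156, 312, 624]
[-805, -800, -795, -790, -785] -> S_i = -805 + 5*i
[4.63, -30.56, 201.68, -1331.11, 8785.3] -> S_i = 4.63*(-6.60)^i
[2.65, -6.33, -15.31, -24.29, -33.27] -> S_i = 2.65 + -8.98*i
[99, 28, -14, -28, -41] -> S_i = Random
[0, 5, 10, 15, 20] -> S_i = 0 + 5*i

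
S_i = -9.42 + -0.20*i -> [-9.42, -9.62, -9.82, -10.02, -10.22]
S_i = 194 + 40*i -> [194, 234, 274, 314, 354]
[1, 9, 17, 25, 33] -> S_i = 1 + 8*i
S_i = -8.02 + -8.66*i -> [-8.02, -16.68, -25.34, -34.0, -42.66]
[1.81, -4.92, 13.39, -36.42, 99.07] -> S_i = 1.81*(-2.72)^i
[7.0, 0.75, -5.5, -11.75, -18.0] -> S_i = 7.00 + -6.25*i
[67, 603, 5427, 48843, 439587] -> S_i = 67*9^i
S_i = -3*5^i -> [-3, -15, -75, -375, -1875]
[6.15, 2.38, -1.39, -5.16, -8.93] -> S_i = 6.15 + -3.77*i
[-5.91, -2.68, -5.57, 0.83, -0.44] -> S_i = Random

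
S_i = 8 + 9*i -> [8, 17, 26, 35, 44]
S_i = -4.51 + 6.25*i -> [-4.51, 1.74, 7.99, 14.24, 20.49]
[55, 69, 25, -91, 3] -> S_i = Random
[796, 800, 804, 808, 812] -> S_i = 796 + 4*i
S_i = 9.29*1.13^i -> [9.29, 10.5, 11.86, 13.4, 15.15]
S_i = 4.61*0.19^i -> [4.61, 0.88, 0.17, 0.03, 0.01]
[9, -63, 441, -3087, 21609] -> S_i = 9*-7^i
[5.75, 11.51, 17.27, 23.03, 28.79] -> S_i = 5.75 + 5.76*i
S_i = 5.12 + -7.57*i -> [5.12, -2.45, -10.02, -17.59, -25.16]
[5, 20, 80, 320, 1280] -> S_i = 5*4^i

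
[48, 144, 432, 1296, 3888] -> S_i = 48*3^i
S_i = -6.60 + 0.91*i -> [-6.6, -5.69, -4.78, -3.87, -2.96]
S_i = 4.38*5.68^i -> [4.38, 24.88, 141.31, 802.64, 4558.98]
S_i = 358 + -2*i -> [358, 356, 354, 352, 350]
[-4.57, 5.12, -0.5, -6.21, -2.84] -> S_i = Random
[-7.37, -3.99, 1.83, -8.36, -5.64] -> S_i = Random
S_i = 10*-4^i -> [10, -40, 160, -640, 2560]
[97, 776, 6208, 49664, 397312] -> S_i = 97*8^i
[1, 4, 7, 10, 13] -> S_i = 1 + 3*i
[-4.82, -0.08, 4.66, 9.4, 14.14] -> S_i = -4.82 + 4.74*i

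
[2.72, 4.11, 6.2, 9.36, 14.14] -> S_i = 2.72*1.51^i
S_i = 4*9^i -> [4, 36, 324, 2916, 26244]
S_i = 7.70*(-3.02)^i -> [7.7, -23.25, 70.23, -212.09, 640.5]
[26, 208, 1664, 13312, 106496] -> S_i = 26*8^i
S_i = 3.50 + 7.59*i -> [3.5, 11.09, 18.68, 26.27, 33.86]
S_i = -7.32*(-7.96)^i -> [-7.32, 58.27, -463.81, 3691.9, -29387.55]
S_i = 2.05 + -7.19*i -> [2.05, -5.14, -12.33, -19.52, -26.71]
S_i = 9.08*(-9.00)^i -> [9.08, -81.72, 735.48, -6619.32, 59573.88]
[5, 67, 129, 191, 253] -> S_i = 5 + 62*i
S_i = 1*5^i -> [1, 5, 25, 125, 625]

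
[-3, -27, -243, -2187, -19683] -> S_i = -3*9^i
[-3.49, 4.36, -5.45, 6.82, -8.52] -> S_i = -3.49*(-1.25)^i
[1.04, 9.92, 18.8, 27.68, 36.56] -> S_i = 1.04 + 8.88*i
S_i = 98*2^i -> [98, 196, 392, 784, 1568]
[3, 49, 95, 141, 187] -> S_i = 3 + 46*i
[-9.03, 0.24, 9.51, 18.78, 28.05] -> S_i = -9.03 + 9.27*i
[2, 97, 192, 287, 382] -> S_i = 2 + 95*i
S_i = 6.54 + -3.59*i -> [6.54, 2.95, -0.64, -4.23, -7.82]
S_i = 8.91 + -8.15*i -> [8.91, 0.76, -7.39, -15.54, -23.69]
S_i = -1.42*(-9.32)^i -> [-1.42, 13.23, -123.34, 1149.57, -10714.01]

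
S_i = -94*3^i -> [-94, -282, -846, -2538, -7614]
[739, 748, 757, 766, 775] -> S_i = 739 + 9*i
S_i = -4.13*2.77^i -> [-4.13, -11.44, -31.69, -87.78, -243.15]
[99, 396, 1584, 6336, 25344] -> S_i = 99*4^i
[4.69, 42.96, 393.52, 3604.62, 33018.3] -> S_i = 4.69*9.16^i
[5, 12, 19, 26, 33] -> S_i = 5 + 7*i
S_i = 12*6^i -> [12, 72, 432, 2592, 15552]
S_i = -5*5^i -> [-5, -25, -125, -625, -3125]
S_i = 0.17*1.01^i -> [0.17, 0.17, 0.17, 0.18, 0.18]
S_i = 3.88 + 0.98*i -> [3.88, 4.86, 5.84, 6.82, 7.8]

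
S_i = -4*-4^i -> [-4, 16, -64, 256, -1024]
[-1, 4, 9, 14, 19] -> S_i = -1 + 5*i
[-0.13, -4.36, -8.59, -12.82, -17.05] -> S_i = -0.13 + -4.23*i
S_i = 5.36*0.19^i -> [5.36, 1.02, 0.19, 0.04, 0.01]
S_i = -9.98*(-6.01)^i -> [-9.98, 59.98, -360.48, 2166.48, -13020.52]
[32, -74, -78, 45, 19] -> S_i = Random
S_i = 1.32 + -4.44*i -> [1.32, -3.12, -7.56, -12.0, -16.44]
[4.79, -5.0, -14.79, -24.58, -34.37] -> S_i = 4.79 + -9.79*i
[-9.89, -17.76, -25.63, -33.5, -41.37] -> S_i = -9.89 + -7.87*i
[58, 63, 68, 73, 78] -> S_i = 58 + 5*i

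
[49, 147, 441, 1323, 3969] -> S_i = 49*3^i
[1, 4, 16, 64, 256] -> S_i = 1*4^i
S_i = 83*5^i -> [83, 415, 2075, 10375, 51875]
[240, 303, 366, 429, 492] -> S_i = 240 + 63*i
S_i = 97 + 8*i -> [97, 105, 113, 121, 129]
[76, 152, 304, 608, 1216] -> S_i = 76*2^i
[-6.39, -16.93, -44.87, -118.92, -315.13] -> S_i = -6.39*2.65^i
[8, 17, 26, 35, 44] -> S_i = 8 + 9*i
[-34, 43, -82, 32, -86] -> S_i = Random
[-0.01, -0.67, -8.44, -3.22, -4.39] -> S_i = Random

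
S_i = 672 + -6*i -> [672, 666, 660, 654, 648]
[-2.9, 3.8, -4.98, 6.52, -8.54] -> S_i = -2.90*(-1.31)^i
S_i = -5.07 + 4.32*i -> [-5.07, -0.75, 3.57, 7.89, 12.21]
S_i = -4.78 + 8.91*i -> [-4.78, 4.13, 13.04, 21.95, 30.86]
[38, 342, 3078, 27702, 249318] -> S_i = 38*9^i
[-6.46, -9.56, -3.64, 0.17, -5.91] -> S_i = Random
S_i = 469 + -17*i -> [469, 452, 435, 418, 401]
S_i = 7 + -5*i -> [7, 2, -3, -8, -13]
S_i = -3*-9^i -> [-3, 27, -243, 2187, -19683]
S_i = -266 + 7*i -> [-266, -259, -252, -245, -238]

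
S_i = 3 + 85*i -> [3, 88, 173, 258, 343]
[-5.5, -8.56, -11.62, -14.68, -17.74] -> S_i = -5.50 + -3.06*i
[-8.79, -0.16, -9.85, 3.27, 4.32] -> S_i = Random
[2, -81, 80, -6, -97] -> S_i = Random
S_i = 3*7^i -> [3, 21, 147, 1029, 7203]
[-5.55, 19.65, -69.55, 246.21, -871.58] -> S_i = -5.55*(-3.54)^i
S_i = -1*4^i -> [-1, -4, -16, -64, -256]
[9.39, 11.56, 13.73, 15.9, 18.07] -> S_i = 9.39 + 2.17*i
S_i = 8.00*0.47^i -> [8.0, 3.76, 1.77, 0.83, 0.39]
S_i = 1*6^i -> [1, 6, 36, 216, 1296]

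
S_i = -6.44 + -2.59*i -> [-6.44, -9.03, -11.62, -14.21, -16.8]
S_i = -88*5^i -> [-88, -440, -2200, -11000, -55000]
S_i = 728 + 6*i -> [728, 734, 740, 746, 752]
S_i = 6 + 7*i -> [6, 13, 20, 27, 34]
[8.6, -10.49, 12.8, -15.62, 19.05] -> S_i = 8.60*(-1.22)^i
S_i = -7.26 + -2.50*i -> [-7.26, -9.76, -12.26, -14.76, -17.26]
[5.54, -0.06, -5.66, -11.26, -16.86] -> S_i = 5.54 + -5.60*i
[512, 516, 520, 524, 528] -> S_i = 512 + 4*i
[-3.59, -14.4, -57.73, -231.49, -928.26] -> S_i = -3.59*4.01^i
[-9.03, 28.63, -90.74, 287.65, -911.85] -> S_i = -9.03*(-3.17)^i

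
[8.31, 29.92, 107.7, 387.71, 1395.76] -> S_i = 8.31*3.60^i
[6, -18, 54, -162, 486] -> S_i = 6*-3^i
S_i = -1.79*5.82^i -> [-1.79, -10.42, -60.63, -352.88, -2053.74]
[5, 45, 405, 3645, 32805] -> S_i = 5*9^i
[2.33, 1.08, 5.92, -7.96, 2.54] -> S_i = Random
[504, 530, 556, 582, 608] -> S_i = 504 + 26*i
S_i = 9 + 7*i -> [9, 16, 23, 30, 37]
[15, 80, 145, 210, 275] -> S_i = 15 + 65*i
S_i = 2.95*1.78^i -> [2.95, 5.25, 9.35, 16.64, 29.61]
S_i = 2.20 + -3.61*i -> [2.2, -1.41, -5.02, -8.63, -12.24]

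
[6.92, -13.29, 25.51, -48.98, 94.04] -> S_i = 6.92*(-1.92)^i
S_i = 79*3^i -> [79, 237, 711, 2133, 6399]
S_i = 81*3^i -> [81, 243, 729, 2187, 6561]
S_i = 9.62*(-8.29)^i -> [9.62, -79.75, 661.13, -5480.73, 45435.28]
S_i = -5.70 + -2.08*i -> [-5.7, -7.78, -9.86, -11.94, -14.02]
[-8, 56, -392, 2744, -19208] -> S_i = -8*-7^i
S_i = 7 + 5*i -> [7, 12, 17, 22, 27]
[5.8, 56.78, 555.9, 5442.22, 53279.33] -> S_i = 5.80*9.79^i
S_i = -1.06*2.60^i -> [-1.06, -2.76, -7.17, -18.63, -48.44]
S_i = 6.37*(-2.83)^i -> [6.37, -18.03, 51.02, -144.38, 408.59]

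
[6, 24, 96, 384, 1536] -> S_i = 6*4^i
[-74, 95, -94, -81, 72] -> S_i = Random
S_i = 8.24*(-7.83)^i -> [8.24, -64.52, 505.19, -3955.6, 30972.36]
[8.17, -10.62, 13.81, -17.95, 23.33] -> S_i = 8.17*(-1.30)^i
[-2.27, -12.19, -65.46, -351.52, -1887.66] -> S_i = -2.27*5.37^i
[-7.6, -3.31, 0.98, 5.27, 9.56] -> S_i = -7.60 + 4.29*i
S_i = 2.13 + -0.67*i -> [2.13, 1.46, 0.79, 0.12, -0.55]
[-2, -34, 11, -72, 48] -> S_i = Random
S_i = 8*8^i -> [8, 64, 512, 4096, 32768]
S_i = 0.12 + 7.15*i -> [0.12, 7.27, 14.42, 21.57, 28.72]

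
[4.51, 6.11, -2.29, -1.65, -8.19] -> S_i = Random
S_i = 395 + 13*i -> [395, 408, 421, 434, 447]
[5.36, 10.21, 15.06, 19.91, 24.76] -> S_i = 5.36 + 4.85*i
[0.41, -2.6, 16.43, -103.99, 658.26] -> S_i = 0.41*(-6.33)^i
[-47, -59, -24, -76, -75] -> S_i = Random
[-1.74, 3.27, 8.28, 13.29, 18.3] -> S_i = -1.74 + 5.01*i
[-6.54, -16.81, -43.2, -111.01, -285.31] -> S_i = -6.54*2.57^i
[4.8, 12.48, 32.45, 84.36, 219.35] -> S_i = 4.80*2.60^i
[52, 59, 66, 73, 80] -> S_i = 52 + 7*i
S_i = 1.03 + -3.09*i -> [1.03, -2.06, -5.15, -8.24, -11.33]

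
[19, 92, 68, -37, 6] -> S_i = Random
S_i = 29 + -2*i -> [29, 27, 25, 23, 21]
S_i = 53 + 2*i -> [53, 55, 57, 59, 61]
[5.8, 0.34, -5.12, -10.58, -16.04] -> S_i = 5.80 + -5.46*i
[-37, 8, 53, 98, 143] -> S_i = -37 + 45*i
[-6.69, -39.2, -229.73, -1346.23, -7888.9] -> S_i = -6.69*5.86^i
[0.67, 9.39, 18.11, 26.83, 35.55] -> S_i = 0.67 + 8.72*i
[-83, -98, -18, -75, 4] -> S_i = Random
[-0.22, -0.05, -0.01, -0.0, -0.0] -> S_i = -0.22*0.21^i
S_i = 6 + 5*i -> [6, 11, 16, 21, 26]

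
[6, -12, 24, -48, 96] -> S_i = 6*-2^i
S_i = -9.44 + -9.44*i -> [-9.44, -18.88, -28.32, -37.76, -47.2]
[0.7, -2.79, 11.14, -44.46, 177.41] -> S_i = 0.70*(-3.99)^i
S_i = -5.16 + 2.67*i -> [-5.16, -2.49, 0.18, 2.85, 5.52]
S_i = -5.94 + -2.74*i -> [-5.94, -8.68, -11.42, -14.16, -16.9]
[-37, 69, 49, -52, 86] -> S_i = Random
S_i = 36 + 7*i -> [36, 43, 50, 57, 64]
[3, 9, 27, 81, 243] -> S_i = 3*3^i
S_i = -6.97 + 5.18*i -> [-6.97, -1.79, 3.39, 8.57, 13.75]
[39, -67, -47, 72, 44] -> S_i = Random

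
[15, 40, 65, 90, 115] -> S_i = 15 + 25*i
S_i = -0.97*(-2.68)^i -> [-0.97, 2.6, -6.97, 18.67, -50.04]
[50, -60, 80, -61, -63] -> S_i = Random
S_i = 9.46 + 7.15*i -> [9.46, 16.61, 23.76, 30.91, 38.06]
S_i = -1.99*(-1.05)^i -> [-1.99, 2.09, -2.19, 2.3, -2.42]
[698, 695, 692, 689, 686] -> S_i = 698 + -3*i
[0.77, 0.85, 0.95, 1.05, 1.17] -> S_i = 0.77*1.11^i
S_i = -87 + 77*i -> [-87, -10, 67, 144, 221]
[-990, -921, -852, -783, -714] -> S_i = -990 + 69*i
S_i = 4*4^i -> [4, 16, 64, 256, 1024]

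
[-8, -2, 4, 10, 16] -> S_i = -8 + 6*i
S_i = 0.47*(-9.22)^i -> [0.47, -4.33, 39.95, -368.38, 3396.42]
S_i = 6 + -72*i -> [6, -66, -138, -210, -282]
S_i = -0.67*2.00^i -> [-0.67, -1.34, -2.68, -5.36, -10.72]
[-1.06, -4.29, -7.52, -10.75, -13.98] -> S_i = -1.06 + -3.23*i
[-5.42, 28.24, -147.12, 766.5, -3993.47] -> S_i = -5.42*(-5.21)^i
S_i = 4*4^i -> [4, 16, 64, 256, 1024]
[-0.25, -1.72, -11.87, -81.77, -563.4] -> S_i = -0.25*6.89^i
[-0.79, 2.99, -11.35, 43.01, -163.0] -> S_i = -0.79*(-3.79)^i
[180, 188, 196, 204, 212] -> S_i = 180 + 8*i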